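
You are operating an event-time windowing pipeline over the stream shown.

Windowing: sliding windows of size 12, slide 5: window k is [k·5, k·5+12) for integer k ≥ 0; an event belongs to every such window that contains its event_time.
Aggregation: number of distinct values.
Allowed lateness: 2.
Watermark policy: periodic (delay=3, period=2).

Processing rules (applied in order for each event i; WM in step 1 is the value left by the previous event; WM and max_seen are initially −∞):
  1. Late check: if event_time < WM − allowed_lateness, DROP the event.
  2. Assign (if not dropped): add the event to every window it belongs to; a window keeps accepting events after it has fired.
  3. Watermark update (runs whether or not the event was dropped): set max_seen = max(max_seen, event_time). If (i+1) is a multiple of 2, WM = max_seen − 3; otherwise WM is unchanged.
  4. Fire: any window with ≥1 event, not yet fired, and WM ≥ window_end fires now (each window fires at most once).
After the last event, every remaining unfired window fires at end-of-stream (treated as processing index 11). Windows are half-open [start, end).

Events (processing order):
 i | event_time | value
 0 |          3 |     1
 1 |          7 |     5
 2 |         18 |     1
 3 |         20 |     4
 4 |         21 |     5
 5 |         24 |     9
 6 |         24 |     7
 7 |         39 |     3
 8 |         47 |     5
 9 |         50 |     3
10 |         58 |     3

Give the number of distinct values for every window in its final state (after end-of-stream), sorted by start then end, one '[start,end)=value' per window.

i=0 t=3 v=1: → [0,12); WM=−∞
i=1 t=7 v=5: → [5,17),[0,12); WM=4
i=2 t=18 v=1: → [15,27),[10,22); WM=4
i=3 t=20 v=4: → [20,32),[15,27),[10,22); WM=17; [0,12) fires=2 [5,17) fires=1
i=4 t=21 v=5: → [20,32),[15,27),[10,22); WM=17
i=5 t=24 v=9: → [20,32),[15,27); WM=21
i=6 t=24 v=7: → [20,32),[15,27); WM=21
i=7 t=39 v=3: → [35,47),[30,42); WM=36; [10,22) fires=3 [15,27) fires=5 [20,32) fires=4
i=8 t=47 v=5: → [45,57),[40,52); WM=36
i=9 t=50 v=3: → [50,62),[45,57),[40,52); WM=47; [30,42) fires=1 [35,47) fires=1
i=10 t=58 v=3: → [55,67),[50,62); WM=47

[0,12)=2 [5,17)=1 [10,22)=3 [15,27)=5 [20,32)=4 [30,42)=1 [35,47)=1 [40,52)=2 [45,57)=2 [50,62)=1 [55,67)=1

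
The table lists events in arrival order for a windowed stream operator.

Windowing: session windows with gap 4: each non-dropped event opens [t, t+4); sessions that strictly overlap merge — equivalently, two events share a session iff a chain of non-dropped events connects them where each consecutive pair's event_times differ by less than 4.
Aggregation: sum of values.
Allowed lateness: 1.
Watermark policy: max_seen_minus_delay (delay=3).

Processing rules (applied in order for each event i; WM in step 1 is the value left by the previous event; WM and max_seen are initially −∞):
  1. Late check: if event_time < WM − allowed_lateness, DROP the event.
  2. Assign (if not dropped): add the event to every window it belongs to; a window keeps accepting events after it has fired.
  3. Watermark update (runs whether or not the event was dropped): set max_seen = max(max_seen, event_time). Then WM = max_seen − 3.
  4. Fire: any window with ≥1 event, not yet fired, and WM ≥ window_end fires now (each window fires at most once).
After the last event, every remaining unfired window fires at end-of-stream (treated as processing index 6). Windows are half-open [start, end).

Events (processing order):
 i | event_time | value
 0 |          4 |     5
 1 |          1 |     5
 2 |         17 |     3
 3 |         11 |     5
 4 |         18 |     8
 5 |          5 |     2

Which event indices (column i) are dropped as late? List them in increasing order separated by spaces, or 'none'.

3 5

i=0 t=4 v=5: → [4,8); WM=1
i=1 t=1 v=5: → [1,8); WM=1
i=2 t=17 v=3: → [17,21); WM=14
i=3 t=11 v=5: DROP (t<14-1); WM=14
i=4 t=18 v=8: → [17,22); WM=15
i=5 t=5 v=2: DROP (t<15-1); WM=15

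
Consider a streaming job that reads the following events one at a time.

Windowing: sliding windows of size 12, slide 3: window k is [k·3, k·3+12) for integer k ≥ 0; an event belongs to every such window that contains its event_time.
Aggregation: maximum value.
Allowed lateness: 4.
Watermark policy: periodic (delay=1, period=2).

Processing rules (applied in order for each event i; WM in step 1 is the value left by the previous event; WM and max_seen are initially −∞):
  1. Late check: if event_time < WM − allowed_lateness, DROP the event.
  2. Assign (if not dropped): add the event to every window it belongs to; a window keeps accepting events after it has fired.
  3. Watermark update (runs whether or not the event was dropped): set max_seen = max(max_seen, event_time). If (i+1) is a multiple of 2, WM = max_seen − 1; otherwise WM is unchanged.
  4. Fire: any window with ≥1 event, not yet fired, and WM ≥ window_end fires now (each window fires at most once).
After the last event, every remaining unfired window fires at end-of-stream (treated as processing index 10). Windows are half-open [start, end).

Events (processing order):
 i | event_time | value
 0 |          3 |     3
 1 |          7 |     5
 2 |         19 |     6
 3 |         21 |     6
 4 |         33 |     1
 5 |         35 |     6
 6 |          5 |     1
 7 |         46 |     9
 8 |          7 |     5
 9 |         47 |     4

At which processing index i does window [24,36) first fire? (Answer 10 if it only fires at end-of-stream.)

i=0 t=3 v=3: → [3,15),[0,12); WM=−∞
i=1 t=7 v=5: → [6,18),[3,15),[0,12); WM=6
i=2 t=19 v=6: → [18,30),[15,27),[12,24),[9,21); WM=6
i=3 t=21 v=6: → [21,33),[18,30),[15,27),[12,24); WM=20; [0,12) fires=5 [3,15) fires=5 [6,18) fires=5
i=4 t=33 v=1: → [33,45),[30,42),[27,39),[24,36); WM=20
i=5 t=35 v=6: → [33,45),[30,42),[27,39),[24,36); WM=34; [9,21) fires=6 [12,24) fires=6 [15,27) fires=6 [18,30) fires=6 [21,33) fires=6
i=6 t=5 v=1: DROP (t<34-4); WM=34
i=7 t=46 v=9: → [45,57),[42,54),[39,51),[36,48); WM=45; [24,36) fires=6 [27,39) fires=6 [30,42) fires=6 [33,45) fires=6
i=8 t=7 v=5: DROP (t<45-4); WM=45
i=9 t=47 v=4: → [45,57),[42,54),[39,51),[36,48); WM=46

7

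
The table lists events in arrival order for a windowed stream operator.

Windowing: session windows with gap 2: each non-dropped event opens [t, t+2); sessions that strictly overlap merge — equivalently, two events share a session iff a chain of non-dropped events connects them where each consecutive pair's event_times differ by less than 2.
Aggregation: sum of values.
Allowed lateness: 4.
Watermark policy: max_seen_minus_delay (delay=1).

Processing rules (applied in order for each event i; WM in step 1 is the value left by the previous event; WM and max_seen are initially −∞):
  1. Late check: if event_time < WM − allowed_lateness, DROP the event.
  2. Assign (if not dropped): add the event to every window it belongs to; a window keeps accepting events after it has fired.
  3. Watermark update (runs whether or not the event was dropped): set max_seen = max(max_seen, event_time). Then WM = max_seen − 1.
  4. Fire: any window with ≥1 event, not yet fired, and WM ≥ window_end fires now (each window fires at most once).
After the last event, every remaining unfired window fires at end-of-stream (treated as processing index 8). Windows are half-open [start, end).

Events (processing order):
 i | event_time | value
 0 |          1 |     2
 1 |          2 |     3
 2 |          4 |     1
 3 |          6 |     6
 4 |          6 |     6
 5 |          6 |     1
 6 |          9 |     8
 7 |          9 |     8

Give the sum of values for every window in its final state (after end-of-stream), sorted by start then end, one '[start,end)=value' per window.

[1,4)=5 [4,6)=1 [6,8)=13 [9,11)=16

i=0 t=1 v=2: → [1,3); WM=0
i=1 t=2 v=3: → [1,4); WM=1
i=2 t=4 v=1: → [4,6); WM=3
i=3 t=6 v=6: → [6,8); WM=5
i=4 t=6 v=6: → [6,8); WM=5
i=5 t=6 v=1: → [6,8); WM=5
i=6 t=9 v=8: → [9,11); WM=8
i=7 t=9 v=8: → [9,11); WM=8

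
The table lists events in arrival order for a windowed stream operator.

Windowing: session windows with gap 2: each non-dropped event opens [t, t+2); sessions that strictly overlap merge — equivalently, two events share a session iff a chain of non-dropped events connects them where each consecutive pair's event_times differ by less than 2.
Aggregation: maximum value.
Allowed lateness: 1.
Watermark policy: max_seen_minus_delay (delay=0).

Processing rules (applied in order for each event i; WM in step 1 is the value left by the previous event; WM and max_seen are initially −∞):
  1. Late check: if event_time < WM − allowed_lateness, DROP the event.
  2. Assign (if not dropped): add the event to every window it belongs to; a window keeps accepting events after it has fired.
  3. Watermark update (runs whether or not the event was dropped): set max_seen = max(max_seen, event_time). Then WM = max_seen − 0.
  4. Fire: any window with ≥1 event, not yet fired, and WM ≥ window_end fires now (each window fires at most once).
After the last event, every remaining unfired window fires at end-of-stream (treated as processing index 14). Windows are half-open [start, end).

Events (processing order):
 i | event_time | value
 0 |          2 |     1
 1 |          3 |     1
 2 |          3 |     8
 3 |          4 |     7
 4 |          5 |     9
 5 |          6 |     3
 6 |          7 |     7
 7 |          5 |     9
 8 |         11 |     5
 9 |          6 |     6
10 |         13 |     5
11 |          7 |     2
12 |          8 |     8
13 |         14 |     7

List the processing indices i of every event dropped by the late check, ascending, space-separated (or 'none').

7 9 11 12

i=0 t=2 v=1: → [2,4); WM=2
i=1 t=3 v=1: → [2,5); WM=3
i=2 t=3 v=8: → [2,5); WM=3
i=3 t=4 v=7: → [2,6); WM=4
i=4 t=5 v=9: → [2,7); WM=5
i=5 t=6 v=3: → [2,8); WM=6
i=6 t=7 v=7: → [2,9); WM=7
i=7 t=5 v=9: DROP (t<7-1); WM=7
i=8 t=11 v=5: → [11,13); WM=11
i=9 t=6 v=6: DROP (t<11-1); WM=11
i=10 t=13 v=5: → [13,15); WM=13
i=11 t=7 v=2: DROP (t<13-1); WM=13
i=12 t=8 v=8: DROP (t<13-1); WM=13
i=13 t=14 v=7: → [13,16); WM=14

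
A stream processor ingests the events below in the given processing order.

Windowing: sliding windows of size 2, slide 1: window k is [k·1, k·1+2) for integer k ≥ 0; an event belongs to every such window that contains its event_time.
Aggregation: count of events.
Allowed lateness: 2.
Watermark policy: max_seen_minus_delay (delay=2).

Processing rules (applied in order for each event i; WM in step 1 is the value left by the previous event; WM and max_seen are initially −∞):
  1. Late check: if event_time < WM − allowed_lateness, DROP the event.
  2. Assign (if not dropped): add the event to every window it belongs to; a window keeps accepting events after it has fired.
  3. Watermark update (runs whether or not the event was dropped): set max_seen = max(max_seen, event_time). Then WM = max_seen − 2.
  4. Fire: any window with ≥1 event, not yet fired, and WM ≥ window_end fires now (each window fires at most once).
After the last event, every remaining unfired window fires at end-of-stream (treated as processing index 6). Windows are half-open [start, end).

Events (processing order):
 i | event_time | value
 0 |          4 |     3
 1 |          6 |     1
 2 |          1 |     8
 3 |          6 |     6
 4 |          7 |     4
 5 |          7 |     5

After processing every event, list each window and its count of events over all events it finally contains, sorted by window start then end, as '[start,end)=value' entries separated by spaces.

i=0 t=4 v=3: → [4,6),[3,5); WM=2
i=1 t=6 v=1: → [6,8),[5,7); WM=4
i=2 t=1 v=8: DROP (t<4-2); WM=4
i=3 t=6 v=6: → [6,8),[5,7); WM=4
i=4 t=7 v=4: → [7,9),[6,8); WM=5; [3,5) fires=1
i=5 t=7 v=5: → [7,9),[6,8); WM=5

[3,5)=1 [4,6)=1 [5,7)=2 [6,8)=4 [7,9)=2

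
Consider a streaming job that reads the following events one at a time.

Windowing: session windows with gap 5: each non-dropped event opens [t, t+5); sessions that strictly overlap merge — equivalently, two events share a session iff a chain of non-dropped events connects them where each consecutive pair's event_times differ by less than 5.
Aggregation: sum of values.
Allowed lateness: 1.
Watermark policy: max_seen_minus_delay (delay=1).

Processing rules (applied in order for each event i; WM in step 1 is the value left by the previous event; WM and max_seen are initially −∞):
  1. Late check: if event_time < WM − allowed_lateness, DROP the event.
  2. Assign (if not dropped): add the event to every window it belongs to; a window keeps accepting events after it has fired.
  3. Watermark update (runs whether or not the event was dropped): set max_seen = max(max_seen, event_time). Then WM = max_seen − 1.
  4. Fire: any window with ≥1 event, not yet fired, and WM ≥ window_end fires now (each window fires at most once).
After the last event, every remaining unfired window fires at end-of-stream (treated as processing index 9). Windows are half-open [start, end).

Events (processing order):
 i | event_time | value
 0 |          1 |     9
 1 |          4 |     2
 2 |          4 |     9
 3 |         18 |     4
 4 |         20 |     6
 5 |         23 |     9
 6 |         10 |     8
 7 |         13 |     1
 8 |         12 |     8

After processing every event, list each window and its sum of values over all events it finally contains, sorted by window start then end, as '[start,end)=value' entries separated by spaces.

[1,9)=20 [18,28)=19

i=0 t=1 v=9: → [1,6); WM=0
i=1 t=4 v=2: → [1,9); WM=3
i=2 t=4 v=9: → [1,9); WM=3
i=3 t=18 v=4: → [18,23); WM=17
i=4 t=20 v=6: → [18,25); WM=19
i=5 t=23 v=9: → [18,28); WM=22
i=6 t=10 v=8: DROP (t<22-1); WM=22
i=7 t=13 v=1: DROP (t<22-1); WM=22
i=8 t=12 v=8: DROP (t<22-1); WM=22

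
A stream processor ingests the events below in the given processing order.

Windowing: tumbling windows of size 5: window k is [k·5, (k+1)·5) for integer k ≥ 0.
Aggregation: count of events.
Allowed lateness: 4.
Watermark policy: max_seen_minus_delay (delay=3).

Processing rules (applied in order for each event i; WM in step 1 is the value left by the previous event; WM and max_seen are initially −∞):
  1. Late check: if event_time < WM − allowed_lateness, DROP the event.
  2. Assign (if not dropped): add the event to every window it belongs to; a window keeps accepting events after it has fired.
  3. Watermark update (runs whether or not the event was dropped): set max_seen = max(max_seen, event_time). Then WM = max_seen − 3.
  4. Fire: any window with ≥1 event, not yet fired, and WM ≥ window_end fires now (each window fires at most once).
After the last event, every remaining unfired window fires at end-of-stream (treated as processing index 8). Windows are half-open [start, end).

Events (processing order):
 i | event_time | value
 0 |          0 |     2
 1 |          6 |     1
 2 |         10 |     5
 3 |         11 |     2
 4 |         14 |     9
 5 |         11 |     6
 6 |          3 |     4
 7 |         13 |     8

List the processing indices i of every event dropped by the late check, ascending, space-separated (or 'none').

6

i=0 t=0 v=2: → [0,5); WM=-3
i=1 t=6 v=1: → [5,10); WM=3
i=2 t=10 v=5: → [10,15); WM=7; [0,5) fires=1
i=3 t=11 v=2: → [10,15); WM=8
i=4 t=14 v=9: → [10,15); WM=11; [5,10) fires=1
i=5 t=11 v=6: → [10,15); WM=11
i=6 t=3 v=4: DROP (t<11-4); WM=11
i=7 t=13 v=8: → [10,15); WM=11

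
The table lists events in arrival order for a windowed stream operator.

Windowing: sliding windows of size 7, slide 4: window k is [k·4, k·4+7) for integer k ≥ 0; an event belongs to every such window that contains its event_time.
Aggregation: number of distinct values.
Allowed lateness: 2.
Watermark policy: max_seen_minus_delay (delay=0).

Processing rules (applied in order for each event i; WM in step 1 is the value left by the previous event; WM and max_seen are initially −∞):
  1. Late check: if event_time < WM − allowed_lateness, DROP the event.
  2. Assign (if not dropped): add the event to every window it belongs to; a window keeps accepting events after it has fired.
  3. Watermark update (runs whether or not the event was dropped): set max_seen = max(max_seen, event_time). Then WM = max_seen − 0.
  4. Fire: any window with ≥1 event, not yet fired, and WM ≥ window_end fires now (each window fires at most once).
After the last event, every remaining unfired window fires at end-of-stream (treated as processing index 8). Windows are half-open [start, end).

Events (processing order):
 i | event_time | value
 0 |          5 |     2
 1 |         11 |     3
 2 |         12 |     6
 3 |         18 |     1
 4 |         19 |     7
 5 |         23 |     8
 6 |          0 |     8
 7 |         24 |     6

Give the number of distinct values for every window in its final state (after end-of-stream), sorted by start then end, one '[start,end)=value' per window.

[0,7)=1 [4,11)=1 [8,15)=2 [12,19)=2 [16,23)=2 [20,27)=2 [24,31)=1

i=0 t=5 v=2: → [4,11),[0,7); WM=5
i=1 t=11 v=3: → [8,15); WM=11; [0,7) fires=1 [4,11) fires=1
i=2 t=12 v=6: → [12,19),[8,15); WM=12
i=3 t=18 v=1: → [16,23),[12,19); WM=18; [8,15) fires=2
i=4 t=19 v=7: → [16,23); WM=19; [12,19) fires=2
i=5 t=23 v=8: → [20,27); WM=23; [16,23) fires=2
i=6 t=0 v=8: DROP (t<23-2); WM=23
i=7 t=24 v=6: → [24,31),[20,27); WM=24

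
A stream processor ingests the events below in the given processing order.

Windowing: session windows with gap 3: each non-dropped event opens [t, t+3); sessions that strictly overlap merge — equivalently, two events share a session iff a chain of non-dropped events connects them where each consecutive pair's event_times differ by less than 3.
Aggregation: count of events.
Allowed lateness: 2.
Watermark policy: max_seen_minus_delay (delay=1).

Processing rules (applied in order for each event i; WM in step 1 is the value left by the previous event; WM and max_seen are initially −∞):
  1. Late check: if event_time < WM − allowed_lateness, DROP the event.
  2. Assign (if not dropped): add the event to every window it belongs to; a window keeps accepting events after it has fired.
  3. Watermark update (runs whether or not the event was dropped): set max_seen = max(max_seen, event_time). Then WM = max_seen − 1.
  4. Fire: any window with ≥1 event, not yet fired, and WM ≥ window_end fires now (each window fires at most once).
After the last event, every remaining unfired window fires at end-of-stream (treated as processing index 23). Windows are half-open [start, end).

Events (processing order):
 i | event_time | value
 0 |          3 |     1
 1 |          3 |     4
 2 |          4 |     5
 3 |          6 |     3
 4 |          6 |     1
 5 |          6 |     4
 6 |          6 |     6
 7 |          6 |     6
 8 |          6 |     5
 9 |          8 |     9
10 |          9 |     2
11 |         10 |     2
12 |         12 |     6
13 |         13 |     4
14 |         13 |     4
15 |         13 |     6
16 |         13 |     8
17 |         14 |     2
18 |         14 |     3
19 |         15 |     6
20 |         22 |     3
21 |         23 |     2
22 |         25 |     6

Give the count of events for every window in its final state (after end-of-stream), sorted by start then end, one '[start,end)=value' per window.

[3,18)=20 [22,28)=3

i=0 t=3 v=1: → [3,6); WM=2
i=1 t=3 v=4: → [3,6); WM=2
i=2 t=4 v=5: → [3,7); WM=3
i=3 t=6 v=3: → [3,9); WM=5
i=4 t=6 v=1: → [3,9); WM=5
i=5 t=6 v=4: → [3,9); WM=5
i=6 t=6 v=6: → [3,9); WM=5
i=7 t=6 v=6: → [3,9); WM=5
i=8 t=6 v=5: → [3,9); WM=5
i=9 t=8 v=9: → [3,11); WM=7
i=10 t=9 v=2: → [3,12); WM=8
i=11 t=10 v=2: → [3,13); WM=9
i=12 t=12 v=6: → [3,15); WM=11
i=13 t=13 v=4: → [3,16); WM=12
i=14 t=13 v=4: → [3,16); WM=12
i=15 t=13 v=6: → [3,16); WM=12
i=16 t=13 v=8: → [3,16); WM=12
i=17 t=14 v=2: → [3,17); WM=13
i=18 t=14 v=3: → [3,17); WM=13
i=19 t=15 v=6: → [3,18); WM=14
i=20 t=22 v=3: → [22,25); WM=21
i=21 t=23 v=2: → [22,26); WM=22
i=22 t=25 v=6: → [22,28); WM=24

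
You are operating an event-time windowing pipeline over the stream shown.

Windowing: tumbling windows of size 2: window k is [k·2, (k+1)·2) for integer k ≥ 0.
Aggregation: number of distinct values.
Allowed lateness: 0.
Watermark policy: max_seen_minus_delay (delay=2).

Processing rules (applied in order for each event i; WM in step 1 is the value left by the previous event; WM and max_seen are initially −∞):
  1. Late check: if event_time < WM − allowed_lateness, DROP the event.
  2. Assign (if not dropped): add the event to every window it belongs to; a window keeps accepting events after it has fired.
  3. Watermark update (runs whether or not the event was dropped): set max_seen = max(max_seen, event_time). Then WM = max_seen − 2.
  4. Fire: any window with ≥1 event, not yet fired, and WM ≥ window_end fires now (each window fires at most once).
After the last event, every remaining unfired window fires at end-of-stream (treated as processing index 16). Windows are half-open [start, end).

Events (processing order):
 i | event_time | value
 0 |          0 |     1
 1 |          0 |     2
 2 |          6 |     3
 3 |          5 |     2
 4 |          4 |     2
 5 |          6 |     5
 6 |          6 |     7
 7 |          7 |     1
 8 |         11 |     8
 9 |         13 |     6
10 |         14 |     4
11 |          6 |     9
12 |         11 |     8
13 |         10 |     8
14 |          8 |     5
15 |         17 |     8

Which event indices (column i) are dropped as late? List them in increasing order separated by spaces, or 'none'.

11 12 13 14

i=0 t=0 v=1: → [0,2); WM=-2
i=1 t=0 v=2: → [0,2); WM=-2
i=2 t=6 v=3: → [6,8); WM=4; [0,2) fires=2
i=3 t=5 v=2: → [4,6); WM=4
i=4 t=4 v=2: → [4,6); WM=4
i=5 t=6 v=5: → [6,8); WM=4
i=6 t=6 v=7: → [6,8); WM=4
i=7 t=7 v=1: → [6,8); WM=5
i=8 t=11 v=8: → [10,12); WM=9; [4,6) fires=1 [6,8) fires=4
i=9 t=13 v=6: → [12,14); WM=11
i=10 t=14 v=4: → [14,16); WM=12; [10,12) fires=1
i=11 t=6 v=9: DROP (t<12-0); WM=12
i=12 t=11 v=8: DROP (t<12-0); WM=12
i=13 t=10 v=8: DROP (t<12-0); WM=12
i=14 t=8 v=5: DROP (t<12-0); WM=12
i=15 t=17 v=8: → [16,18); WM=15; [12,14) fires=1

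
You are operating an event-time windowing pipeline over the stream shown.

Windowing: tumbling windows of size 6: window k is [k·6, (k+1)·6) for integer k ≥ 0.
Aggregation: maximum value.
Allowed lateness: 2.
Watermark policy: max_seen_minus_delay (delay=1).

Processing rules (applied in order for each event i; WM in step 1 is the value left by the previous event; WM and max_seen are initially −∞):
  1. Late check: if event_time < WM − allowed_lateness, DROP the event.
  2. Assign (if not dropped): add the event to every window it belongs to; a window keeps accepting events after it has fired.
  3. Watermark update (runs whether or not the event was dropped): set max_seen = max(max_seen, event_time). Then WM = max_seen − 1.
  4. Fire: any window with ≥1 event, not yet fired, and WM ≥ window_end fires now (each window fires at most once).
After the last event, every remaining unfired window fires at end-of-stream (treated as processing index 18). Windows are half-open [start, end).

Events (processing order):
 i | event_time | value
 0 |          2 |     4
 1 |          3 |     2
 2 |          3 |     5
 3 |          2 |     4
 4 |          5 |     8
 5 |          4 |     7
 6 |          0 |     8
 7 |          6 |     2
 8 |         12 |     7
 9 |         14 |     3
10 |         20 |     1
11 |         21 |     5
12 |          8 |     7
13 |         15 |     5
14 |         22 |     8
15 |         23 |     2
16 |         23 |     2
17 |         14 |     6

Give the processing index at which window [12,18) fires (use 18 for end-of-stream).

i=0 t=2 v=4: → [0,6); WM=1
i=1 t=3 v=2: → [0,6); WM=2
i=2 t=3 v=5: → [0,6); WM=2
i=3 t=2 v=4: → [0,6); WM=2
i=4 t=5 v=8: → [0,6); WM=4
i=5 t=4 v=7: → [0,6); WM=4
i=6 t=0 v=8: DROP (t<4-2); WM=4
i=7 t=6 v=2: → [6,12); WM=5
i=8 t=12 v=7: → [12,18); WM=11; [0,6) fires=8
i=9 t=14 v=3: → [12,18); WM=13; [6,12) fires=2
i=10 t=20 v=1: → [18,24); WM=19; [12,18) fires=7
i=11 t=21 v=5: → [18,24); WM=20
i=12 t=8 v=7: DROP (t<20-2); WM=20
i=13 t=15 v=5: DROP (t<20-2); WM=20
i=14 t=22 v=8: → [18,24); WM=21
i=15 t=23 v=2: → [18,24); WM=22
i=16 t=23 v=2: → [18,24); WM=22
i=17 t=14 v=6: DROP (t<22-2); WM=22

10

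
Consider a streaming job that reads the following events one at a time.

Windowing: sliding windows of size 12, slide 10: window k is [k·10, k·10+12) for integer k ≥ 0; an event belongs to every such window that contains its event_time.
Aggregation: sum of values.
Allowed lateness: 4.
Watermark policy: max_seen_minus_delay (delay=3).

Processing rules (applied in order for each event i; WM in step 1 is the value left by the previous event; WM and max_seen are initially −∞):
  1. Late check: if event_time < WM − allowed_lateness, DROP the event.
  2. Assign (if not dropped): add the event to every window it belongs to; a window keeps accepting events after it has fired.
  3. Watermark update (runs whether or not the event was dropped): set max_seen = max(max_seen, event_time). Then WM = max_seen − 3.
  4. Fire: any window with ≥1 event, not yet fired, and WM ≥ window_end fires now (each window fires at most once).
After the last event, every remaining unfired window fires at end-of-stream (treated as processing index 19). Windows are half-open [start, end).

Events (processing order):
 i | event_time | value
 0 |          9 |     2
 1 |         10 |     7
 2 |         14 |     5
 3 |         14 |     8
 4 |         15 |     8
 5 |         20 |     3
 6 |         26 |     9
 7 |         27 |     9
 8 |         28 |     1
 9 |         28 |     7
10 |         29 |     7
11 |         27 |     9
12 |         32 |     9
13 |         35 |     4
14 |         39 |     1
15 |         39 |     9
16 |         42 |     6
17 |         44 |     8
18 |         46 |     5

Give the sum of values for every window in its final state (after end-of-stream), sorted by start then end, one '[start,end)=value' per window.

[0,12)=9 [10,22)=31 [20,32)=45 [30,42)=23 [40,52)=19

i=0 t=9 v=2: → [0,12); WM=6
i=1 t=10 v=7: → [10,22),[0,12); WM=7
i=2 t=14 v=5: → [10,22); WM=11
i=3 t=14 v=8: → [10,22); WM=11
i=4 t=15 v=8: → [10,22); WM=12; [0,12) fires=9
i=5 t=20 v=3: → [20,32),[10,22); WM=17
i=6 t=26 v=9: → [20,32); WM=23; [10,22) fires=31
i=7 t=27 v=9: → [20,32); WM=24
i=8 t=28 v=1: → [20,32); WM=25
i=9 t=28 v=7: → [20,32); WM=25
i=10 t=29 v=7: → [20,32); WM=26
i=11 t=27 v=9: → [20,32); WM=26
i=12 t=32 v=9: → [30,42); WM=29
i=13 t=35 v=4: → [30,42); WM=32; [20,32) fires=45
i=14 t=39 v=1: → [30,42); WM=36
i=15 t=39 v=9: → [30,42); WM=36
i=16 t=42 v=6: → [40,52); WM=39
i=17 t=44 v=8: → [40,52); WM=41
i=18 t=46 v=5: → [40,52); WM=43; [30,42) fires=23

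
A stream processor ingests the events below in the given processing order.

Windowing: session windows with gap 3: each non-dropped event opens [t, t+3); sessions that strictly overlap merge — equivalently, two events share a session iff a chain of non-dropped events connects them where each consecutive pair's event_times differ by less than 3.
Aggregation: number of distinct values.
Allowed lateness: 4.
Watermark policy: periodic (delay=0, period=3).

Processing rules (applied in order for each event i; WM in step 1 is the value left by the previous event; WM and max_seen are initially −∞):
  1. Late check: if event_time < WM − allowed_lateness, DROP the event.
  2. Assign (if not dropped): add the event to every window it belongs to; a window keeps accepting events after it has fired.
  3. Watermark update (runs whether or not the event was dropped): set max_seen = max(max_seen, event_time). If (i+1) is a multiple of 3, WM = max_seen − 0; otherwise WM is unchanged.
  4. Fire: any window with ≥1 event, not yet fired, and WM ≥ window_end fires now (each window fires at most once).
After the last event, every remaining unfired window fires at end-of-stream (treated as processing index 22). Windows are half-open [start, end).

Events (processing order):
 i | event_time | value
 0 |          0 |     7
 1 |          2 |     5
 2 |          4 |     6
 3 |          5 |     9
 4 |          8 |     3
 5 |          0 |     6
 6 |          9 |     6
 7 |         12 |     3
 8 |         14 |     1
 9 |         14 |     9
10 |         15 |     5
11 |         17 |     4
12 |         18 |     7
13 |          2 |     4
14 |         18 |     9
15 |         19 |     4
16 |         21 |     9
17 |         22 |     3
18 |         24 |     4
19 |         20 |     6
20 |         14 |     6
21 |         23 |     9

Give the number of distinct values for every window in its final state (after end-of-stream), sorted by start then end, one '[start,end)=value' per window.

[0,8)=4 [8,12)=2 [12,27)=7

i=0 t=0 v=7: → [0,3); WM=−∞
i=1 t=2 v=5: → [0,5); WM=−∞
i=2 t=4 v=6: → [0,7); WM=4
i=3 t=5 v=9: → [0,8); WM=4
i=4 t=8 v=3: → [8,11); WM=4
i=5 t=0 v=6: → [0,8); WM=8
i=6 t=9 v=6: → [8,12); WM=8
i=7 t=12 v=3: → [12,15); WM=8
i=8 t=14 v=1: → [12,17); WM=14
i=9 t=14 v=9: → [12,17); WM=14
i=10 t=15 v=5: → [12,18); WM=14
i=11 t=17 v=4: → [12,20); WM=17
i=12 t=18 v=7: → [12,21); WM=17
i=13 t=2 v=4: DROP (t<17-4); WM=17
i=14 t=18 v=9: → [12,21); WM=18
i=15 t=19 v=4: → [12,22); WM=18
i=16 t=21 v=9: → [12,24); WM=18
i=17 t=22 v=3: → [12,25); WM=22
i=18 t=24 v=4: → [12,27); WM=22
i=19 t=20 v=6: → [12,27); WM=22
i=20 t=14 v=6: DROP (t<22-4); WM=24
i=21 t=23 v=9: → [12,27); WM=24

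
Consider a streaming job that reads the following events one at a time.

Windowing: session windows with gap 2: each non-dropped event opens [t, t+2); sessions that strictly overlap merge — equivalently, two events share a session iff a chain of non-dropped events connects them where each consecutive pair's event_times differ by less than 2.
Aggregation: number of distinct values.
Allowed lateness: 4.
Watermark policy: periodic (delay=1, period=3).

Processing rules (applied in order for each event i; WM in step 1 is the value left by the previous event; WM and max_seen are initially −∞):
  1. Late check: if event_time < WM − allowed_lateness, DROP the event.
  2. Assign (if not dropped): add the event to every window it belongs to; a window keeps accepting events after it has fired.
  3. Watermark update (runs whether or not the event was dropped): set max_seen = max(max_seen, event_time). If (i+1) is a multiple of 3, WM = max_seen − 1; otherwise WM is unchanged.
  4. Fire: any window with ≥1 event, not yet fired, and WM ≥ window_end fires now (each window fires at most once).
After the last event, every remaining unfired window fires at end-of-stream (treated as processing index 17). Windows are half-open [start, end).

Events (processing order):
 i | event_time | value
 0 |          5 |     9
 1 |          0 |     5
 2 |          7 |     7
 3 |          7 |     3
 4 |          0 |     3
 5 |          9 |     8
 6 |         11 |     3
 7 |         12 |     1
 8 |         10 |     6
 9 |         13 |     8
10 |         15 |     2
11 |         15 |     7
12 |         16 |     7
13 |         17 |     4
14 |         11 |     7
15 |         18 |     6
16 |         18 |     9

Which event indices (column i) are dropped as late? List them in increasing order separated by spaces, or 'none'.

4

i=0 t=5 v=9: → [5,7); WM=−∞
i=1 t=0 v=5: → [0,2); WM=−∞
i=2 t=7 v=7: → [7,9); WM=6
i=3 t=7 v=3: → [7,9); WM=6
i=4 t=0 v=3: DROP (t<6-4); WM=6
i=5 t=9 v=8: → [9,11); WM=8
i=6 t=11 v=3: → [11,13); WM=8
i=7 t=12 v=1: → [11,14); WM=8
i=8 t=10 v=6: → [9,14); WM=11
i=9 t=13 v=8: → [9,15); WM=11
i=10 t=15 v=2: → [15,17); WM=11
i=11 t=15 v=7: → [15,17); WM=14
i=12 t=16 v=7: → [15,18); WM=14
i=13 t=17 v=4: → [15,19); WM=14
i=14 t=11 v=7: → [9,15); WM=16
i=15 t=18 v=6: → [15,20); WM=16
i=16 t=18 v=9: → [15,20); WM=16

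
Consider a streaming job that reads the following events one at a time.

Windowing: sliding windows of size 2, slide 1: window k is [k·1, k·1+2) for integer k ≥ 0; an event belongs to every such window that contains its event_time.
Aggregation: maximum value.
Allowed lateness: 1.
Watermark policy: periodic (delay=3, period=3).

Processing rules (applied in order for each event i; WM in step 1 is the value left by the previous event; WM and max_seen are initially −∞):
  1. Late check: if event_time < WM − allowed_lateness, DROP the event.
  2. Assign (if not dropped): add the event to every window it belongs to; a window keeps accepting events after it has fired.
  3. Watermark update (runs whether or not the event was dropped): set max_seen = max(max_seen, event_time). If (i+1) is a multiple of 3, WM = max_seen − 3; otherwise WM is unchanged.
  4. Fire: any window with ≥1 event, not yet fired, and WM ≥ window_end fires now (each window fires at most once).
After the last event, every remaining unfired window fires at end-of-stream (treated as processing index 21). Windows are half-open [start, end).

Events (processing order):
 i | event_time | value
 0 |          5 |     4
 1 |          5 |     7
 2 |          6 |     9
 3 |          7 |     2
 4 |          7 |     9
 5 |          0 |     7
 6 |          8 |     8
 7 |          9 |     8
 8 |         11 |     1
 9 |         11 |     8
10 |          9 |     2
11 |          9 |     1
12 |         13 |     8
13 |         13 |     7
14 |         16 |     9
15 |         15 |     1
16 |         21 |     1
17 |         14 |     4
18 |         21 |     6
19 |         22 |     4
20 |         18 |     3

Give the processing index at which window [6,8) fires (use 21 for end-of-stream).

8

i=0 t=5 v=4: → [5,7),[4,6); WM=−∞
i=1 t=5 v=7: → [5,7),[4,6); WM=−∞
i=2 t=6 v=9: → [6,8),[5,7); WM=3
i=3 t=7 v=2: → [7,9),[6,8); WM=3
i=4 t=7 v=9: → [7,9),[6,8); WM=3
i=5 t=0 v=7: DROP (t<3-1); WM=4
i=6 t=8 v=8: → [8,10),[7,9); WM=4
i=7 t=9 v=8: → [9,11),[8,10); WM=4
i=8 t=11 v=1: → [11,13),[10,12); WM=8; [4,6) fires=7 [5,7) fires=9 [6,8) fires=9
i=9 t=11 v=8: → [11,13),[10,12); WM=8
i=10 t=9 v=2: → [9,11),[8,10); WM=8
i=11 t=9 v=1: → [9,11),[8,10); WM=8
i=12 t=13 v=8: → [13,15),[12,14); WM=8
i=13 t=13 v=7: → [13,15),[12,14); WM=8
i=14 t=16 v=9: → [16,18),[15,17); WM=13; [7,9) fires=9 [8,10) fires=8 [9,11) fires=8 [10,12) fires=8 [11,13) fires=8
i=15 t=15 v=1: → [15,17),[14,16); WM=13
i=16 t=21 v=1: → [21,23),[20,22); WM=13
i=17 t=14 v=4: → [14,16),[13,15); WM=18; [12,14) fires=8 [13,15) fires=8 [14,16) fires=4 [15,17) fires=9 [16,18) fires=9
i=18 t=21 v=6: → [21,23),[20,22); WM=18
i=19 t=22 v=4: → [22,24),[21,23); WM=18
i=20 t=18 v=3: → [18,20),[17,19); WM=19; [17,19) fires=3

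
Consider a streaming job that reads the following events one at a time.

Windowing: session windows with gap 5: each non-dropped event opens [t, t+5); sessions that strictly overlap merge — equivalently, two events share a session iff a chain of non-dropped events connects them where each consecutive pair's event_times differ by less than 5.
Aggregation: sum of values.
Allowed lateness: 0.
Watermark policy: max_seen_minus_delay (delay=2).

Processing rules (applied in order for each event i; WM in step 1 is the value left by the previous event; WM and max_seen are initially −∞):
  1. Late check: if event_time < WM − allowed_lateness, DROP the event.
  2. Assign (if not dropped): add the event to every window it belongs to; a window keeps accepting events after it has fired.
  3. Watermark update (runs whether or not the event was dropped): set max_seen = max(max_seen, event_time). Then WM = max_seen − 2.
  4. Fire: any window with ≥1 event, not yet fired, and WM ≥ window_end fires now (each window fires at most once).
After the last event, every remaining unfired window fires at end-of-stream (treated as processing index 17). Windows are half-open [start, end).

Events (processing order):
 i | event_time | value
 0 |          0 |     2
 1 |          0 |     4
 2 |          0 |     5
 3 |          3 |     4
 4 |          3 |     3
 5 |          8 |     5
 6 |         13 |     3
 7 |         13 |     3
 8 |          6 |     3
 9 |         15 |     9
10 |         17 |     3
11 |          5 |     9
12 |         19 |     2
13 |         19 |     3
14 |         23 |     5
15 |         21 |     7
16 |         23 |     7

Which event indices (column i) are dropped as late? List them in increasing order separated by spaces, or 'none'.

8 11

i=0 t=0 v=2: → [0,5); WM=-2
i=1 t=0 v=4: → [0,5); WM=-2
i=2 t=0 v=5: → [0,5); WM=-2
i=3 t=3 v=4: → [0,8); WM=1
i=4 t=3 v=3: → [0,8); WM=1
i=5 t=8 v=5: → [8,13); WM=6
i=6 t=13 v=3: → [13,18); WM=11
i=7 t=13 v=3: → [13,18); WM=11
i=8 t=6 v=3: DROP (t<11-0); WM=11
i=9 t=15 v=9: → [13,20); WM=13
i=10 t=17 v=3: → [13,22); WM=15
i=11 t=5 v=9: DROP (t<15-0); WM=15
i=12 t=19 v=2: → [13,24); WM=17
i=13 t=19 v=3: → [13,24); WM=17
i=14 t=23 v=5: → [13,28); WM=21
i=15 t=21 v=7: → [13,28); WM=21
i=16 t=23 v=7: → [13,28); WM=21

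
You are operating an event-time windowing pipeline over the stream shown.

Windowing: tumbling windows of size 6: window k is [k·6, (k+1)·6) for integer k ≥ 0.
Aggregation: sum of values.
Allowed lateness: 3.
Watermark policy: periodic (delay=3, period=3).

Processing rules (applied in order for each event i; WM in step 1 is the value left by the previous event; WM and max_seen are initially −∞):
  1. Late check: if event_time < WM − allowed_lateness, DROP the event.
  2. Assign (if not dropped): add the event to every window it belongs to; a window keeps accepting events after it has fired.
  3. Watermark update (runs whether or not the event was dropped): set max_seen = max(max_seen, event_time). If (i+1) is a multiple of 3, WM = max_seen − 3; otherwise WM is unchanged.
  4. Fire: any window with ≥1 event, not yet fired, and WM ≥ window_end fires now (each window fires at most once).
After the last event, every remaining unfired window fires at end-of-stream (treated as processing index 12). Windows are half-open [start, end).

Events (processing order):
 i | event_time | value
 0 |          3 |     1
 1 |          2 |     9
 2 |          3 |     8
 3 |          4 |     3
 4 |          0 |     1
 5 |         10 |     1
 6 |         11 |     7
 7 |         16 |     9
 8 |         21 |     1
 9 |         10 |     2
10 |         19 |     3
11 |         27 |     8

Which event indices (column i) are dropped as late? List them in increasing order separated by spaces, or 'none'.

9

i=0 t=3 v=1: → [0,6); WM=−∞
i=1 t=2 v=9: → [0,6); WM=−∞
i=2 t=3 v=8: → [0,6); WM=0
i=3 t=4 v=3: → [0,6); WM=0
i=4 t=0 v=1: → [0,6); WM=0
i=5 t=10 v=1: → [6,12); WM=7; [0,6) fires=22
i=6 t=11 v=7: → [6,12); WM=7
i=7 t=16 v=9: → [12,18); WM=7
i=8 t=21 v=1: → [18,24); WM=18; [6,12) fires=8 [12,18) fires=9
i=9 t=10 v=2: DROP (t<18-3); WM=18
i=10 t=19 v=3: → [18,24); WM=18
i=11 t=27 v=8: → [24,30); WM=24; [18,24) fires=4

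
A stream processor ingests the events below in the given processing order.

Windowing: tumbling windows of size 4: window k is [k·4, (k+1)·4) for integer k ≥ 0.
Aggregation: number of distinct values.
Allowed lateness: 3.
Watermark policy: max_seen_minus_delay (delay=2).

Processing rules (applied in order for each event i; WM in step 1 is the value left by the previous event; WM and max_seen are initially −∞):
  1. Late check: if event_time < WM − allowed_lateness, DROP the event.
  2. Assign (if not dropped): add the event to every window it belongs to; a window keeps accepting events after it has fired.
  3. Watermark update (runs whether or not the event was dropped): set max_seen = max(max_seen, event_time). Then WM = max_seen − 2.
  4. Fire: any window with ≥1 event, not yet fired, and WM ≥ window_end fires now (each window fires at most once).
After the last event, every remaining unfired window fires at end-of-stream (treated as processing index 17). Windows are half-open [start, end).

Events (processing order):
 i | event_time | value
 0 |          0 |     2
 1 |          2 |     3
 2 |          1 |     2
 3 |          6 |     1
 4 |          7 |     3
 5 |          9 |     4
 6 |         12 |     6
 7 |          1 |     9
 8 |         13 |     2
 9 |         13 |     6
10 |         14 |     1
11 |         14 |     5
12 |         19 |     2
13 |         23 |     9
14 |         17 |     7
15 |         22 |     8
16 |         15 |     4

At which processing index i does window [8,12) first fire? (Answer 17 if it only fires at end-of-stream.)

i=0 t=0 v=2: → [0,4); WM=-2
i=1 t=2 v=3: → [0,4); WM=0
i=2 t=1 v=2: → [0,4); WM=0
i=3 t=6 v=1: → [4,8); WM=4; [0,4) fires=2
i=4 t=7 v=3: → [4,8); WM=5
i=5 t=9 v=4: → [8,12); WM=7
i=6 t=12 v=6: → [12,16); WM=10; [4,8) fires=2
i=7 t=1 v=9: DROP (t<10-3); WM=10
i=8 t=13 v=2: → [12,16); WM=11
i=9 t=13 v=6: → [12,16); WM=11
i=10 t=14 v=1: → [12,16); WM=12; [8,12) fires=1
i=11 t=14 v=5: → [12,16); WM=12
i=12 t=19 v=2: → [16,20); WM=17; [12,16) fires=4
i=13 t=23 v=9: → [20,24); WM=21; [16,20) fires=1
i=14 t=17 v=7: DROP (t<21-3); WM=21
i=15 t=22 v=8: → [20,24); WM=21
i=16 t=15 v=4: DROP (t<21-3); WM=21

10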